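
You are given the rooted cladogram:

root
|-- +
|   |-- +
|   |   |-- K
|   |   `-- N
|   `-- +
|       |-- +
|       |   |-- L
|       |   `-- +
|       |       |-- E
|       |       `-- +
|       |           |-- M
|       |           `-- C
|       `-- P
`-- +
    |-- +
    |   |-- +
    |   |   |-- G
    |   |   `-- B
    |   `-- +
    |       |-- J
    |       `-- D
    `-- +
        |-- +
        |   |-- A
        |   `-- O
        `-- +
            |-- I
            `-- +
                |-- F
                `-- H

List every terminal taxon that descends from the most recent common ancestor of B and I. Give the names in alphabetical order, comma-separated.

A, B, D, F, G, H, I, J, O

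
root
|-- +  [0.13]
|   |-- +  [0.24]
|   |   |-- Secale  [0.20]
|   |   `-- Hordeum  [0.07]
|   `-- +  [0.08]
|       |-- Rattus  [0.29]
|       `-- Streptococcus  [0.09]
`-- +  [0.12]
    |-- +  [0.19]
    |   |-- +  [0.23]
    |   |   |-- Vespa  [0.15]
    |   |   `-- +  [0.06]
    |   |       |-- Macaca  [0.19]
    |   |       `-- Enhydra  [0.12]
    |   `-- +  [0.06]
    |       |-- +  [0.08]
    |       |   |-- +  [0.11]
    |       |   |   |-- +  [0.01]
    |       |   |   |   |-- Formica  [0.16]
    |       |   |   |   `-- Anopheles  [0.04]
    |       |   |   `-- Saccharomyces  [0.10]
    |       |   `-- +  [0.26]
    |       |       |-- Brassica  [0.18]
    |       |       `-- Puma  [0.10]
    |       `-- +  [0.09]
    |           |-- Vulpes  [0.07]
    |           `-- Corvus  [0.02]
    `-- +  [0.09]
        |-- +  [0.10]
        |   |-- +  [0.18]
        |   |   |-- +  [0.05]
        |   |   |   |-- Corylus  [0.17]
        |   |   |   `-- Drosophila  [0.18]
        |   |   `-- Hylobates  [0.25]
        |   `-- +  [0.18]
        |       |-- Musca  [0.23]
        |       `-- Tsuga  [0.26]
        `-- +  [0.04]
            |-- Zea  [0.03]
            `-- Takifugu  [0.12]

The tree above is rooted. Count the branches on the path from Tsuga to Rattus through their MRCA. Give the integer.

8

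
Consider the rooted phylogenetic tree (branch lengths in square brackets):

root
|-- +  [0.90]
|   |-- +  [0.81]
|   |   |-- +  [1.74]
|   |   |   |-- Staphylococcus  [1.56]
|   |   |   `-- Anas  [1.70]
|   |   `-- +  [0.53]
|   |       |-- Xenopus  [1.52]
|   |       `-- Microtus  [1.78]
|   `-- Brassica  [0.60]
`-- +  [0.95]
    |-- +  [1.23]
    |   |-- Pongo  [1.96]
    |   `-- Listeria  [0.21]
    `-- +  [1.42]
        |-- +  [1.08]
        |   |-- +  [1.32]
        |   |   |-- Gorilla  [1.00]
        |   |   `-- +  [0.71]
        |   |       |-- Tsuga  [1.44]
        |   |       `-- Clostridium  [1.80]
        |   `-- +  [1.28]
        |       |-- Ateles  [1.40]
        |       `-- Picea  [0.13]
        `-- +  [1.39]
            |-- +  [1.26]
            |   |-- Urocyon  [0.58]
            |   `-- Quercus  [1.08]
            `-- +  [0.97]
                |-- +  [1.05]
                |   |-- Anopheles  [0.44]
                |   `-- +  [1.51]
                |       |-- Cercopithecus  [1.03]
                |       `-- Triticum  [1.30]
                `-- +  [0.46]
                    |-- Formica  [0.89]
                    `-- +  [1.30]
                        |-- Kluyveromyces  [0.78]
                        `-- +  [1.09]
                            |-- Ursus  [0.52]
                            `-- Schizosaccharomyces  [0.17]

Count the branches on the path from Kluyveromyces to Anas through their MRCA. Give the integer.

The MRCA of Kluyveromyces and Anas is the root of the tree.
From Kluyveromyces up to that node: 7 branches. From Anas up to the same node: 4 branches. Total: 7 + 4 = 11.

11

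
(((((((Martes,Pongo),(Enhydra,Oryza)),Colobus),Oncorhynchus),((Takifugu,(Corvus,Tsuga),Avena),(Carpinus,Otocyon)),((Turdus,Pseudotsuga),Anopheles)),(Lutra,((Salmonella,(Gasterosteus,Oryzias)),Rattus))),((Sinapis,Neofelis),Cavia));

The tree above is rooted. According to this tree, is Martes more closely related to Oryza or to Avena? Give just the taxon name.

The MRCA of Martes and Oryza subtends ((Martes,Pongo),(Enhydra,Oryza)) (4 taxa).
The MRCA of Martes and Avena subtends (((((Martes,Pongo),(Enhydra,Oryza)),Colobus),Oncorhynchus),((Takifugu,(Corvus,Tsuga),Avena),(Carpinus,Otocyon)),((Turdus,Pseudotsuga),Anopheles)) (15 taxa).
The first is nested inside the second, so Martes shares a more recent common ancestor with Oryza.

Oryza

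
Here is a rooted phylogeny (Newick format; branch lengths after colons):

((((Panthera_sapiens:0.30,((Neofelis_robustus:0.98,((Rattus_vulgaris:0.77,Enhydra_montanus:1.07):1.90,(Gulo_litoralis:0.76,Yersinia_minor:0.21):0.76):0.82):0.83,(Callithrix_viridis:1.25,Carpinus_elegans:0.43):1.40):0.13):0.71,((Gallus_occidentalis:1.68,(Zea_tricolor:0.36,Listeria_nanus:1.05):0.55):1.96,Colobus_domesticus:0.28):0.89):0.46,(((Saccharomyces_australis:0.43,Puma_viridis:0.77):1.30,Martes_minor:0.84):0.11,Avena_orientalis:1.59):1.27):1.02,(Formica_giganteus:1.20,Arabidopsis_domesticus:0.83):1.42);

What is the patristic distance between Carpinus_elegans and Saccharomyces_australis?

6.24

The path runs Carpinus_elegans → … → MRCA → … → Saccharomyces_australis; the MRCA is the node subtending (((Panthera_sapiens,((Neofelis_robustus,((Rattus_vulgaris,Enhydra_montanus),(Gulo_litoralis,Yersinia_minor))),(Callithrix_viridis,Carpinus_elegans))),((Gallus_occidentalis,(Zea_tricolor,Listeria_nanus)),Colobus_domesticus)),(((Saccharomyces_australis,Puma_viridis),Martes_minor),Avena_orientalis)).
Branch lengths along that path: 0.43 + 1.40 + 0.13 + 0.71 + 0.46 + 1.27 + 0.11 + 1.30 + 0.43 = 6.24.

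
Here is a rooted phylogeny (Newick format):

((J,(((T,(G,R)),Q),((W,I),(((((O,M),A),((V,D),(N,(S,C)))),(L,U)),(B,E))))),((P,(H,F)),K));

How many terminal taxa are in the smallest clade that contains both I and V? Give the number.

14

The MRCA of I and V is the node subtending ((W,I),(((((O,M),A),((V,D),(N,(S,C)))),(L,U)),(B,E))).
That clade contains 14 terminal taxa: A, B, C, D, E, I, L, M, N, O, S, U, V, W.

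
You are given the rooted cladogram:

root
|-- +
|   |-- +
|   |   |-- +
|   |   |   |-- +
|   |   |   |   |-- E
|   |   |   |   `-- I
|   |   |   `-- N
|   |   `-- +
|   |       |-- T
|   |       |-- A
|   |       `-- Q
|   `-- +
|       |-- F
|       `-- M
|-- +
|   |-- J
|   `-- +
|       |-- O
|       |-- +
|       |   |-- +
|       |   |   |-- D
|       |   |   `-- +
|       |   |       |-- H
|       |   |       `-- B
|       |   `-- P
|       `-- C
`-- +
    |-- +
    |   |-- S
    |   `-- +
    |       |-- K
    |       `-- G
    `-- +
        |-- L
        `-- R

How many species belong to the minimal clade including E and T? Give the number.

6

The MRCA of E and T is the node subtending (((E,I),N),(T,A,Q)).
That clade contains 6 terminal taxa: A, E, I, N, Q, T.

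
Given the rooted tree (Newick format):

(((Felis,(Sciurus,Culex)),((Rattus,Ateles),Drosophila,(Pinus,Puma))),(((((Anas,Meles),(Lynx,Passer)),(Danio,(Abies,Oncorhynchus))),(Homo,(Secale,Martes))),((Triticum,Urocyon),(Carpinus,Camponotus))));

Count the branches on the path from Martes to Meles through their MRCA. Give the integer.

7

The MRCA of Martes and Meles is the node subtending ((((Anas,Meles),(Lynx,Passer)),(Danio,(Abies,Oncorhynchus))),(Homo,(Secale,Martes))).
From Martes up to that node: 3 branches. From Meles up to the same node: 4 branches. Total: 3 + 4 = 7.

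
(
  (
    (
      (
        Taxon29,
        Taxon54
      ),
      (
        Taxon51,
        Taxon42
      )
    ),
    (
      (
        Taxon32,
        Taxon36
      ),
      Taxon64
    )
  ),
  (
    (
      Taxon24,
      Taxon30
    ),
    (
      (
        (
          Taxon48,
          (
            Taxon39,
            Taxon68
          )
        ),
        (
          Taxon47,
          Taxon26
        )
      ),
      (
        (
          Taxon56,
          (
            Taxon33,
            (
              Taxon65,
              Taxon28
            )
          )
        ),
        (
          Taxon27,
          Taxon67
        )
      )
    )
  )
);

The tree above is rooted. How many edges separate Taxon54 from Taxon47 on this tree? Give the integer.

9

The MRCA of Taxon54 and Taxon47 is the root of the tree.
From Taxon54 up to that node: 4 branches. From Taxon47 up to the same node: 5 branches. Total: 4 + 5 = 9.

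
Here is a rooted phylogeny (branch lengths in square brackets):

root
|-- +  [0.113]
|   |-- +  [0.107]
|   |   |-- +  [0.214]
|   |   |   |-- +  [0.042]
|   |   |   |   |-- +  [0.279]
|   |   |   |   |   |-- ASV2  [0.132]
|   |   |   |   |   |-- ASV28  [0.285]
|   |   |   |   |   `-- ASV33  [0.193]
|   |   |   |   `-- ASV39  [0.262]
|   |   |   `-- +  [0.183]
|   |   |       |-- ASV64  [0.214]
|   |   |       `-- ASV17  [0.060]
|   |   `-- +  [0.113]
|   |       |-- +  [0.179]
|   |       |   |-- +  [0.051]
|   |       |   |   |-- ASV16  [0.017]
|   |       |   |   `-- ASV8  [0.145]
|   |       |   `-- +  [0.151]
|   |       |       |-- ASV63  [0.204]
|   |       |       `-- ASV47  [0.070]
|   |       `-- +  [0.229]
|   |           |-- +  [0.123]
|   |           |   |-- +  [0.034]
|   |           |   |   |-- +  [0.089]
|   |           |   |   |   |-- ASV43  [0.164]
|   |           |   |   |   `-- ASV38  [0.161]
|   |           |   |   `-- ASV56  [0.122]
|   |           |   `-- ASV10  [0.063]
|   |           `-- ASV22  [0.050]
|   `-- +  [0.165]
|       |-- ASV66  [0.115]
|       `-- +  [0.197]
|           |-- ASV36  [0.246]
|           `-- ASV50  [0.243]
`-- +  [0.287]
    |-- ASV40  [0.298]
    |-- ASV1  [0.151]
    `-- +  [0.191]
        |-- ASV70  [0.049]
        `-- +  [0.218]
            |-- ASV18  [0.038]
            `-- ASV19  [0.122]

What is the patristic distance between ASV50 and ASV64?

1.323

The path runs ASV50 → … → MRCA → … → ASV64; the MRCA is the node subtending (((((ASV2,ASV28,ASV33),ASV39),(ASV64,ASV17)),(((ASV16,ASV8),(ASV63,ASV47)),((((ASV43,ASV38),ASV56),ASV10),ASV22))),(ASV66,(ASV36,ASV50))).
Branch lengths along that path: 0.243 + 0.197 + 0.165 + 0.107 + 0.214 + 0.183 + 0.214 = 1.323.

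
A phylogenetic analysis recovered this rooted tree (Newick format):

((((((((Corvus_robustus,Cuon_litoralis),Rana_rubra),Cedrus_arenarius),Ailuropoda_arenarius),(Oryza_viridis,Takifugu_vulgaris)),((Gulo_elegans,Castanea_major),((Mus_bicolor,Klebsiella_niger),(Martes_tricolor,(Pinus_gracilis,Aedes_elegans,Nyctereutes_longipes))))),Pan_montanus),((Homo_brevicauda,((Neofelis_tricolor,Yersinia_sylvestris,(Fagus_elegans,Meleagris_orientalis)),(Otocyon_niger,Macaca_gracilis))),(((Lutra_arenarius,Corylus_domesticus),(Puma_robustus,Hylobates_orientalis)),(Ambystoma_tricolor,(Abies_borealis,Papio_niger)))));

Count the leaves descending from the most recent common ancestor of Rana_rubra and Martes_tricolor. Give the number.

15

The MRCA of Rana_rubra and Martes_tricolor is the node subtending ((((((Corvus_robustus,Cuon_litoralis),Rana_rubra),Cedrus_arenarius),Ailuropoda_arenarius),(Oryza_viridis,Takifugu_vulgaris)),((Gulo_elegans,Castanea_major),((Mus_bicolor,Klebsiella_niger),(Martes_tricolor,(Pinus_gracilis,Aedes_elegans,Nyctereutes_longipes))))).
That clade contains 15 terminal taxa: Aedes_elegans, Ailuropoda_arenarius, Castanea_major, Cedrus_arenarius, Corvus_robustus, Cuon_litoralis, Gulo_elegans, Klebsiella_niger, Martes_tricolor, Mus_bicolor, Nyctereutes_longipes, Oryza_viridis, Pinus_gracilis, Rana_rubra, Takifugu_vulgaris.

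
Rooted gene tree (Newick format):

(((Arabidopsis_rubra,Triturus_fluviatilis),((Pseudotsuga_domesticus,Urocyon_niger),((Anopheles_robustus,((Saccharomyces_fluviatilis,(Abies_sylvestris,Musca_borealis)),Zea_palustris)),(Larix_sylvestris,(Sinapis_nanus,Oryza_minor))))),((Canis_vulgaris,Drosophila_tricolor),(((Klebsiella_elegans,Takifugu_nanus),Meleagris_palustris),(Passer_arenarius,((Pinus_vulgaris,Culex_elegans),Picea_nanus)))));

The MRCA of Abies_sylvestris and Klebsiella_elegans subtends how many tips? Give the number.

The MRCA of Abies_sylvestris and Klebsiella_elegans is the root, so the clade is the entire tree.
That clade contains 21 terminal taxa: Abies_sylvestris, Anopheles_robustus, Arabidopsis_rubra, Canis_vulgaris, Culex_elegans, Drosophila_tricolor, Klebsiella_elegans, Larix_sylvestris, Meleagris_palustris, Musca_borealis, Oryza_minor, Passer_arenarius, Picea_nanus, Pinus_vulgaris, Pseudotsuga_domesticus, Saccharomyces_fluviatilis, Sinapis_nanus, Takifugu_nanus, Triturus_fluviatilis, Urocyon_niger, Zea_palustris.

21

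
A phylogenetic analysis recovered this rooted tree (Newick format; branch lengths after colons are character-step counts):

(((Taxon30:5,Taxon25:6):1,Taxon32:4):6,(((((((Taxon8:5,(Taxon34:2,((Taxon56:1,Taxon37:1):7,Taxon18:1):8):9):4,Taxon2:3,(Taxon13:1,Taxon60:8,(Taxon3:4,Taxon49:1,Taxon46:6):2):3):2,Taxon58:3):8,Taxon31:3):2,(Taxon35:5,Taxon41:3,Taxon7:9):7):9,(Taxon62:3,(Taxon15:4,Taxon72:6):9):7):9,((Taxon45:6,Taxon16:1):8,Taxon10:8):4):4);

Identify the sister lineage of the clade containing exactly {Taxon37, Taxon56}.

The clade containing exactly {Taxon37, Taxon56} attaches to the tree at the node subtending ((Taxon56,Taxon37),Taxon18).
The other lineage descending from that same node — the sister group — is the single tip Taxon18.

Taxon18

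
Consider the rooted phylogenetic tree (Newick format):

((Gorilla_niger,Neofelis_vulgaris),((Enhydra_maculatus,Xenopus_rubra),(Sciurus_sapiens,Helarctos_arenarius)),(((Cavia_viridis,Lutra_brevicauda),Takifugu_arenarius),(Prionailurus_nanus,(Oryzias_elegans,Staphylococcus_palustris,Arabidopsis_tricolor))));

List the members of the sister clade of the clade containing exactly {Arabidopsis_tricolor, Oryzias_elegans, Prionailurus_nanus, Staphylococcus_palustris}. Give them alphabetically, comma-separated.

Cavia_viridis, Lutra_brevicauda, Takifugu_arenarius

The clade containing exactly {Arabidopsis_tricolor, Oryzias_elegans, Prionailurus_nanus, Staphylococcus_palustris} attaches to the tree at the node subtending (((Cavia_viridis,Lutra_brevicauda),Takifugu_arenarius),(Prionailurus_nanus,(Oryzias_elegans,Staphylococcus_palustris,Arabidopsis_tricolor))).
The other lineage descending from that same node — the sister group — is ((Cavia_viridis,Lutra_brevicauda),Takifugu_arenarius); its 3 tips in alphabetical order are the answer.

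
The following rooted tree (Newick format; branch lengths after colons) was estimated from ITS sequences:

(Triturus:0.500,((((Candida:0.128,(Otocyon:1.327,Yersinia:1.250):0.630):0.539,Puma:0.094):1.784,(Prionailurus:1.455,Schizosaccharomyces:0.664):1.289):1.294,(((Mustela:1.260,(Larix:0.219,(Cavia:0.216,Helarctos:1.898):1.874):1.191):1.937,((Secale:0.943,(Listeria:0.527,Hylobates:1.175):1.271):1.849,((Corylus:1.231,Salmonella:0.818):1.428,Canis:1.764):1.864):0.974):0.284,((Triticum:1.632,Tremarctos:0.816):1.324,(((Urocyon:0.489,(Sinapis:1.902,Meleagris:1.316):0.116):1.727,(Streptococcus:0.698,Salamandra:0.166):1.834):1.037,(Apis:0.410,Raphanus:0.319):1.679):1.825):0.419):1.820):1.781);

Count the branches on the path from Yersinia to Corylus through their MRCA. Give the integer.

11

The MRCA of Yersinia and Corylus is the node subtending ((((Candida,(Otocyon,Yersinia)),Puma),(Prionailurus,Schizosaccharomyces)),(((Mustela,(Larix,(Cavia,Helarctos))),((Secale,(Listeria,Hylobates)),((Corylus,Salmonella),Canis))),((Triticum,Tremarctos),(((Urocyon,(Sinapis,Meleagris)),(Streptococcus,Salamandra)),(Apis,Raphanus))))).
From Yersinia up to that node: 5 branches. From Corylus up to the same node: 6 branches. Total: 5 + 6 = 11.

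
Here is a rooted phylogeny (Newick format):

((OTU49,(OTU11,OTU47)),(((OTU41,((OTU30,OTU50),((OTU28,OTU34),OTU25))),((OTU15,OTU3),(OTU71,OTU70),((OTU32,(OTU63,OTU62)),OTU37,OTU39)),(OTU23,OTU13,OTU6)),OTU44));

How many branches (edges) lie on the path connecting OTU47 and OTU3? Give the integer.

The MRCA of OTU47 and OTU3 is the root of the tree.
From OTU47 up to that node: 3 branches. From OTU3 up to the same node: 5 branches. Total: 3 + 5 = 8.

8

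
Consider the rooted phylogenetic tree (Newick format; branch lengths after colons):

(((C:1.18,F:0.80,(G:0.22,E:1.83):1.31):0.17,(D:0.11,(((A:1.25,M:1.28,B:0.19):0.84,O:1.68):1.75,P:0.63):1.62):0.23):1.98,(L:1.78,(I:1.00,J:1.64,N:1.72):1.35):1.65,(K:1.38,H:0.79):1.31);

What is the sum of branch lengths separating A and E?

9.00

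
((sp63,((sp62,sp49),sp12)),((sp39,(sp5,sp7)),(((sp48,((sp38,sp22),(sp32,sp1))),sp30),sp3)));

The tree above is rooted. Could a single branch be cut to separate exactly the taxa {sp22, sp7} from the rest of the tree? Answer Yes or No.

No

The MRCA of the listed taxa subtends ((sp39,(sp5,sp7)),(((sp48,((sp38,sp22),(sp32,sp1))),sp30),sp3)).
That clade also contains sp1, sp3, sp30, sp32, sp38, sp39, sp48, sp5, which are not in the proposed group, so the group is not monophyletic.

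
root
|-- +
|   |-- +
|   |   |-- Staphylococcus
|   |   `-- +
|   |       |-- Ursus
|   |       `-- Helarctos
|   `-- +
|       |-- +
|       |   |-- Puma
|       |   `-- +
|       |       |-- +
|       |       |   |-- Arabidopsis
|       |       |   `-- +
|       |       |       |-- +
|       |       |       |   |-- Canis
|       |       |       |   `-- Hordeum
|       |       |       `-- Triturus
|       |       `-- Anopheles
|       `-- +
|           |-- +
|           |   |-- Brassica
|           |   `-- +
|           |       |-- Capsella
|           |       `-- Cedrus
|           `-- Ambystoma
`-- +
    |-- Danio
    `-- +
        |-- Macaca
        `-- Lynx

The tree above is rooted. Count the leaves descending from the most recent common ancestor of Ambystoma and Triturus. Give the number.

10

The MRCA of Ambystoma and Triturus is the node subtending ((Puma,((Arabidopsis,((Canis,Hordeum),Triturus)),Anopheles)),((Brassica,(Capsella,Cedrus)),Ambystoma)).
That clade contains 10 terminal taxa: Ambystoma, Anopheles, Arabidopsis, Brassica, Canis, Capsella, Cedrus, Hordeum, Puma, Triturus.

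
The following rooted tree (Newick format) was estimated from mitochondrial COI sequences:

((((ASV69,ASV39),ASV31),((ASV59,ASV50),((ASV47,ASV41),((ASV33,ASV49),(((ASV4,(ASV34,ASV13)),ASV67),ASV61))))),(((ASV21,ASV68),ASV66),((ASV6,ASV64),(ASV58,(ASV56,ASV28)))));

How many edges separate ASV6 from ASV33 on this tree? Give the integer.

10

The MRCA of ASV6 and ASV33 is the root of the tree.
From ASV6 up to that node: 4 branches. From ASV33 up to the same node: 6 branches. Total: 4 + 6 = 10.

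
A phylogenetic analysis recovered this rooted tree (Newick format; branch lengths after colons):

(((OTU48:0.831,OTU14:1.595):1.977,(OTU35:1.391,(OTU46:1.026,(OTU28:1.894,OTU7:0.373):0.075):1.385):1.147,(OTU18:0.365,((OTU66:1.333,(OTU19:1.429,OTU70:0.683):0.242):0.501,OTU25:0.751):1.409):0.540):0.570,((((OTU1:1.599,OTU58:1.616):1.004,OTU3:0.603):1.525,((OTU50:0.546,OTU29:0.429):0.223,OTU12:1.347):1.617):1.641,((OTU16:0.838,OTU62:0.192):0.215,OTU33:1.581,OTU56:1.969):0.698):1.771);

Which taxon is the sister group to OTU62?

OTU16

OTU62 attaches to the tree at the node subtending (OTU16,OTU62).
The other lineage descending from that same node — the sister group — is the single tip OTU16.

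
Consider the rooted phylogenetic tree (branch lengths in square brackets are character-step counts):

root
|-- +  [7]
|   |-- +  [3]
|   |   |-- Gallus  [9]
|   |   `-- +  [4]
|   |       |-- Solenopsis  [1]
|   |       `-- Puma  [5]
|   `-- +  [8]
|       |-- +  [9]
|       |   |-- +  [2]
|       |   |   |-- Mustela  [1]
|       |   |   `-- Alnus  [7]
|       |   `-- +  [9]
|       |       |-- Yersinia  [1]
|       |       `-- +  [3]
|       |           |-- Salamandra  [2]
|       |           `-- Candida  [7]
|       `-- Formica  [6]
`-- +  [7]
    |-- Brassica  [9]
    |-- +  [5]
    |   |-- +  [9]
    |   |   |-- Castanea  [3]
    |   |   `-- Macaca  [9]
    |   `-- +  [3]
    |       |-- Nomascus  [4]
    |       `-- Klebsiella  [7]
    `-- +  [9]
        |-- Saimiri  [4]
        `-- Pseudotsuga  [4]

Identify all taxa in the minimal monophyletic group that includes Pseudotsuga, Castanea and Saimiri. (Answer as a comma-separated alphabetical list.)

Tracing Pseudotsuga: it sits inside (Saimiri,Pseudotsuga).
Tracing Castanea: it sits inside (Castanea,Macaca).
Tracing Saimiri: it sits inside (Saimiri,Pseudotsuga).
The smallest clade enclosing all 3 is (Brassica,((Castanea,Macaca),(Nomascus,Klebsiella)),(Saimiri,Pseudotsuga)); the answer is its 7 terminal taxa in alphabetical order.

Brassica, Castanea, Klebsiella, Macaca, Nomascus, Pseudotsuga, Saimiri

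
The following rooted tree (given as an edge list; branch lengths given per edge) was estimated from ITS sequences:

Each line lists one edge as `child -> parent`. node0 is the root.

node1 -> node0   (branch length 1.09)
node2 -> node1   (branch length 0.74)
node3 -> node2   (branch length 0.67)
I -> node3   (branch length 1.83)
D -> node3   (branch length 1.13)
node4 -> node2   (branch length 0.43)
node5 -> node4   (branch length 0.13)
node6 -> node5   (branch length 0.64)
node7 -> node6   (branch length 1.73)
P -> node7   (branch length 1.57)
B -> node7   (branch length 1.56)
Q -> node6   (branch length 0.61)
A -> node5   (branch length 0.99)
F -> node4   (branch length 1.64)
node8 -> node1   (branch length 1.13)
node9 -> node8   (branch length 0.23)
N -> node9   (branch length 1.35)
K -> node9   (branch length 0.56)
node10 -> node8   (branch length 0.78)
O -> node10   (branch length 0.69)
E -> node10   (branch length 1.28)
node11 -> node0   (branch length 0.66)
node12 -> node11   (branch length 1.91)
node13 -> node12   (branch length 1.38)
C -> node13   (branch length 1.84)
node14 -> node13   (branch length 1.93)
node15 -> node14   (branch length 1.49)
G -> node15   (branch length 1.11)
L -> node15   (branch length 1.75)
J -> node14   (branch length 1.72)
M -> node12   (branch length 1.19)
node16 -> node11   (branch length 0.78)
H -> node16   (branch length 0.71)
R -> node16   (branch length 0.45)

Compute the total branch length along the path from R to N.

5.69

The path runs R → … → MRCA → … → N; the MRCA is the root of the tree.
Branch lengths along that path: 0.45 + 0.78 + 0.66 + 1.09 + 1.13 + 0.23 + 1.35 = 5.69.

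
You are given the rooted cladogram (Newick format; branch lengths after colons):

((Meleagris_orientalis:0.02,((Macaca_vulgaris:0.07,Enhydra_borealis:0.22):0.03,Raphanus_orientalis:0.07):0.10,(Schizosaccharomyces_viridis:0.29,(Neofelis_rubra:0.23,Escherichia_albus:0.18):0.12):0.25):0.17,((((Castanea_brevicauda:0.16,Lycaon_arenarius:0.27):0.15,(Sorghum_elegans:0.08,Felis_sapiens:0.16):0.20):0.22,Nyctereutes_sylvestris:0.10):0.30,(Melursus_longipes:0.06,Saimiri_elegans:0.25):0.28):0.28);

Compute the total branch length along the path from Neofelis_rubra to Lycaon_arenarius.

1.99

The path runs Neofelis_rubra → … → MRCA → … → Lycaon_arenarius; the MRCA is the root of the tree.
Branch lengths along that path: 0.23 + 0.12 + 0.25 + 0.17 + 0.28 + 0.30 + 0.22 + 0.15 + 0.27 = 1.99.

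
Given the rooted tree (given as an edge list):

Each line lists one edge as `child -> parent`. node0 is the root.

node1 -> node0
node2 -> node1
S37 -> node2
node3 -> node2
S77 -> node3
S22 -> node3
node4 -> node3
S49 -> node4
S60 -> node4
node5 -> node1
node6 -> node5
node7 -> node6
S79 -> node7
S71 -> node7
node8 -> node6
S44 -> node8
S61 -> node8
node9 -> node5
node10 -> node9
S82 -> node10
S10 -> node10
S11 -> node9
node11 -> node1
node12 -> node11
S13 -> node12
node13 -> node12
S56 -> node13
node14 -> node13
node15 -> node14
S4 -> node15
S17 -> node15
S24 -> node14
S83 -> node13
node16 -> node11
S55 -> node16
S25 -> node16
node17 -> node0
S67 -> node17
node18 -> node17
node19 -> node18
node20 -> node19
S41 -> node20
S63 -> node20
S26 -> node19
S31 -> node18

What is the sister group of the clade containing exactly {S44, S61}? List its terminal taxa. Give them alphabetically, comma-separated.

S71, S79

The clade containing exactly {S44, S61} attaches to the tree at the node subtending ((S79,S71),(S44,S61)).
The other lineage descending from that same node — the sister group — is (S79,S71); its 2 tips in alphabetical order are the answer.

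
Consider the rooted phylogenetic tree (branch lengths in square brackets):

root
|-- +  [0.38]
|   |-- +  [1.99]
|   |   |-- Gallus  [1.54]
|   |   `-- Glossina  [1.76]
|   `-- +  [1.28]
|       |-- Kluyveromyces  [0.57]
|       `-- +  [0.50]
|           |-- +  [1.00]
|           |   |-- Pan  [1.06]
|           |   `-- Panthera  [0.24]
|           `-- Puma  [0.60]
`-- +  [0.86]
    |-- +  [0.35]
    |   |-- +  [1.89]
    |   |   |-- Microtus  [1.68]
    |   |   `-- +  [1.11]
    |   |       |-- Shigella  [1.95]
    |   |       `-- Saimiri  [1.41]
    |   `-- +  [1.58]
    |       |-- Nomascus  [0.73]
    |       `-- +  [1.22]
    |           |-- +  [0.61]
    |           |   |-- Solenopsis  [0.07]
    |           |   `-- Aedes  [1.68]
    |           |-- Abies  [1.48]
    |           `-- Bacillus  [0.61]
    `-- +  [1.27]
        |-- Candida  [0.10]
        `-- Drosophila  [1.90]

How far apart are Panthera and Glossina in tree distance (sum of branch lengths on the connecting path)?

6.77

The path runs Panthera → … → MRCA → … → Glossina; the MRCA is the node subtending ((Gallus,Glossina),(Kluyveromyces,((Pan,Panthera),Puma))).
Branch lengths along that path: 0.24 + 1.00 + 0.50 + 1.28 + 1.99 + 1.76 = 6.77.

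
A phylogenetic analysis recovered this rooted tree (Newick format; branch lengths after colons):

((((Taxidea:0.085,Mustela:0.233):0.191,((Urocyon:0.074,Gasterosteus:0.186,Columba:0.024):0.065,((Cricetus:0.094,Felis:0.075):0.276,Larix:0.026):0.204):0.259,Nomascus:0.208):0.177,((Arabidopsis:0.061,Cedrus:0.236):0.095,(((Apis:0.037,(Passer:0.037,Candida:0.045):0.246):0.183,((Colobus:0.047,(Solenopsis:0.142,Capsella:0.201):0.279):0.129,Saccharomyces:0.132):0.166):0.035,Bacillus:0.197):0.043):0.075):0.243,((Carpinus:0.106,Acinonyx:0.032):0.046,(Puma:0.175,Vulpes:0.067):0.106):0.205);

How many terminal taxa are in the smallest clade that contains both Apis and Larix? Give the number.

19

The MRCA of Apis and Larix is the node subtending (((Taxidea,Mustela),((Urocyon,Gasterosteus,Columba),((Cricetus,Felis),Larix)),Nomascus),((Arabidopsis,Cedrus),(((Apis,(Passer,Candida)),((Colobus,(Solenopsis,Capsella)),Saccharomyces)),Bacillus))).
That clade contains 19 terminal taxa: Apis, Arabidopsis, Bacillus, Candida, Capsella, Cedrus, Colobus, Columba, Cricetus, Felis, Gasterosteus, Larix, Mustela, Nomascus, Passer, Saccharomyces, Solenopsis, Taxidea, Urocyon.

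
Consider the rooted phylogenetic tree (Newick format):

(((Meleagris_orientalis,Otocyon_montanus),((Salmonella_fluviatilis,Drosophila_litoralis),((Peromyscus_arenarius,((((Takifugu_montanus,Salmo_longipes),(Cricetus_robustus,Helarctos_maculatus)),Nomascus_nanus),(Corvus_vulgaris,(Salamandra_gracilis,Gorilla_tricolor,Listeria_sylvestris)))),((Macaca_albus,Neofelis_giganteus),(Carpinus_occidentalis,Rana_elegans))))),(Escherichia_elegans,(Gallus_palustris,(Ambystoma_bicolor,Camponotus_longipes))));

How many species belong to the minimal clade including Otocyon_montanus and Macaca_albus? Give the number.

18

The MRCA of Otocyon_montanus and Macaca_albus is the node subtending ((Meleagris_orientalis,Otocyon_montanus),((Salmonella_fluviatilis,Drosophila_litoralis),((Peromyscus_arenarius,((((Takifugu_montanus,Salmo_longipes),(Cricetus_robustus,Helarctos_maculatus)),Nomascus_nanus),(Corvus_vulgaris,(Salamandra_gracilis,Gorilla_tricolor,Listeria_sylvestris)))),((Macaca_albus,Neofelis_giganteus),(Carpinus_occidentalis,Rana_elegans))))).
That clade contains 18 terminal taxa: Carpinus_occidentalis, Corvus_vulgaris, Cricetus_robustus, Drosophila_litoralis, Gorilla_tricolor, Helarctos_maculatus, Listeria_sylvestris, Macaca_albus, Meleagris_orientalis, Neofelis_giganteus, Nomascus_nanus, Otocyon_montanus, Peromyscus_arenarius, Rana_elegans, Salamandra_gracilis, Salmo_longipes, Salmonella_fluviatilis, Takifugu_montanus.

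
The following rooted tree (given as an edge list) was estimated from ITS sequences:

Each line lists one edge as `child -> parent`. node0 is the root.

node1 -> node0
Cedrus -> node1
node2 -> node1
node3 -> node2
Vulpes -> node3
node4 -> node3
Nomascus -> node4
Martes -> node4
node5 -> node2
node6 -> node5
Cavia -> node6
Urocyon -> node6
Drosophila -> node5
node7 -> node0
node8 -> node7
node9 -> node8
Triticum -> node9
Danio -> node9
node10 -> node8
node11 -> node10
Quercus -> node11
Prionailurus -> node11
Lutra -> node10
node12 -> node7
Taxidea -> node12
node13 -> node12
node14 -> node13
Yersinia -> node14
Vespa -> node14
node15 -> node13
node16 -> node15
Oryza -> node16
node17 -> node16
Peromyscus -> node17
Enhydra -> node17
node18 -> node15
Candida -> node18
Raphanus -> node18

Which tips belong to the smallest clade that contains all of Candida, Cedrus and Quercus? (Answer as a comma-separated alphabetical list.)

Candida, Cavia, Cedrus, Danio, Drosophila, Enhydra, Lutra, Martes, Nomascus, Oryza, Peromyscus, Prionailurus, Quercus, Raphanus, Taxidea, Triticum, Urocyon, Vespa, Vulpes, Yersinia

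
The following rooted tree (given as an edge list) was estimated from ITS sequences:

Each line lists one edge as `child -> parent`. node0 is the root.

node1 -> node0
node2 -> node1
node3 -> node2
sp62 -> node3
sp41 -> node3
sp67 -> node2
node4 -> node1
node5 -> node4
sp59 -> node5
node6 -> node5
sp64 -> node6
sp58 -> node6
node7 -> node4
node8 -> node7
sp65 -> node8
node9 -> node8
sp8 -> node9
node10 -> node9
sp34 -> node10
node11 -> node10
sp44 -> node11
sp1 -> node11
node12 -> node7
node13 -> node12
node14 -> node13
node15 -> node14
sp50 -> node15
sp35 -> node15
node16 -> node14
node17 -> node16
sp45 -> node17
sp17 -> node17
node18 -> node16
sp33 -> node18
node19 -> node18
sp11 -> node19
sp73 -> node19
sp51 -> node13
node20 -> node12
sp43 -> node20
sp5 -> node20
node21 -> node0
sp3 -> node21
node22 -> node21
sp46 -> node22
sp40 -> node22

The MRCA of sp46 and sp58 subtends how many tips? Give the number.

24

The MRCA of sp46 and sp58 is the root, so the clade is the entire tree.
That clade contains 24 terminal taxa: sp1, sp11, sp17, sp3, sp33, sp34, sp35, sp40, sp41, sp43, sp44, sp45, sp46, sp5, sp50, sp51, sp58, sp59, sp62, sp64, sp65, sp67, sp73, sp8.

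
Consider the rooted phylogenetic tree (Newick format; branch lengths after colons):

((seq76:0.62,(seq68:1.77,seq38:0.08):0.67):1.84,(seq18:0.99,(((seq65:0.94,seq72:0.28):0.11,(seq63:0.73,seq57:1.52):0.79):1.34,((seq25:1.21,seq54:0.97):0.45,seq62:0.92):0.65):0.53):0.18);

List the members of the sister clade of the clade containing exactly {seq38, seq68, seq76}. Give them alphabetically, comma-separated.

The clade containing exactly {seq38, seq68, seq76} attaches directly to the root of the tree.
The other lineage descending from that same node — the sister group — is (seq18,(((seq65,seq72),(seq63,seq57)),((seq25,seq54),seq62))); its 8 tips in alphabetical order are the answer.

seq18, seq25, seq54, seq57, seq62, seq63, seq65, seq72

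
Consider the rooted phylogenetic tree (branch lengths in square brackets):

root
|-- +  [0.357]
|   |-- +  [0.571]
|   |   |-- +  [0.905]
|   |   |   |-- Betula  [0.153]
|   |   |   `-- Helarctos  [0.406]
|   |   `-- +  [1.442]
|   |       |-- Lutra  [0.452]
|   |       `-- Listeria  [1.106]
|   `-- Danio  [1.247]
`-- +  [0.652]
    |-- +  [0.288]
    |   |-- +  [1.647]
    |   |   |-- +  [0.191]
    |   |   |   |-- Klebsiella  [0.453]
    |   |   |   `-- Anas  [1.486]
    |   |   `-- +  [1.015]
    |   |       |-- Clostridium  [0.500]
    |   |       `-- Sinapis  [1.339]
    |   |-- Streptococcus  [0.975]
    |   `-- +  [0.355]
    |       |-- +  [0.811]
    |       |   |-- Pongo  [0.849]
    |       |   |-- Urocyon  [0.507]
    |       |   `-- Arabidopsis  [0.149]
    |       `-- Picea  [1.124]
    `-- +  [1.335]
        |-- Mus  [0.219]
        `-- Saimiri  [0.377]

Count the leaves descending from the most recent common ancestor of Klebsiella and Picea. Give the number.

9

The MRCA of Klebsiella and Picea is the node subtending (((Klebsiella,Anas),(Clostridium,Sinapis)),Streptococcus,((Pongo,Urocyon,Arabidopsis),Picea)).
That clade contains 9 terminal taxa: Anas, Arabidopsis, Clostridium, Klebsiella, Picea, Pongo, Sinapis, Streptococcus, Urocyon.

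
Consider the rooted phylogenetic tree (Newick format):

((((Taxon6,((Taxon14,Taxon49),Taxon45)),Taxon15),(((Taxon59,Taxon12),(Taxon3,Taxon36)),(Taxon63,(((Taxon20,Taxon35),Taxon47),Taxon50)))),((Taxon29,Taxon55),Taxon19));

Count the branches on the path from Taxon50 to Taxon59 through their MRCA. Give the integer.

The MRCA of Taxon50 and Taxon59 is the node subtending (((Taxon59,Taxon12),(Taxon3,Taxon36)),(Taxon63,(((Taxon20,Taxon35),Taxon47),Taxon50))).
From Taxon50 up to that node: 3 branches. From Taxon59 up to the same node: 3 branches. Total: 3 + 3 = 6.

6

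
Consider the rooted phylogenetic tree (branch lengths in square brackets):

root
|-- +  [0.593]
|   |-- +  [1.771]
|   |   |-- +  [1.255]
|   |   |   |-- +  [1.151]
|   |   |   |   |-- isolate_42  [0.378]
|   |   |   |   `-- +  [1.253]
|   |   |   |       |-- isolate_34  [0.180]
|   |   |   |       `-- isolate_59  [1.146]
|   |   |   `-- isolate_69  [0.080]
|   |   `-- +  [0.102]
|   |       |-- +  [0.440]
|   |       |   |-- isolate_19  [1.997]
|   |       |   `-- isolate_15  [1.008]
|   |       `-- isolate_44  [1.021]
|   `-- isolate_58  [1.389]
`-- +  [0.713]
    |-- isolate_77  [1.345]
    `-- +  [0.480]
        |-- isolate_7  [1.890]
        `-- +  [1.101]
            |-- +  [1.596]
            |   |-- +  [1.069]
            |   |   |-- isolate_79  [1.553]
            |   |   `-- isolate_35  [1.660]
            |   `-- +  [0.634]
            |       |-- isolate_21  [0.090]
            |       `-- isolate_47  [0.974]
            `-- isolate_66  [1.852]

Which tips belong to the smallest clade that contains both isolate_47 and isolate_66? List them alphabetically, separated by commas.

isolate_21, isolate_35, isolate_47, isolate_66, isolate_79

Tracing isolate_47: it sits inside (isolate_21,isolate_47).
Tracing isolate_66: it sits inside (((isolate_79,isolate_35),(isolate_21,isolate_47)),isolate_66).
The smallest clade enclosing both is (((isolate_79,isolate_35),(isolate_21,isolate_47)),isolate_66); the answer is its 5 terminal taxa in alphabetical order.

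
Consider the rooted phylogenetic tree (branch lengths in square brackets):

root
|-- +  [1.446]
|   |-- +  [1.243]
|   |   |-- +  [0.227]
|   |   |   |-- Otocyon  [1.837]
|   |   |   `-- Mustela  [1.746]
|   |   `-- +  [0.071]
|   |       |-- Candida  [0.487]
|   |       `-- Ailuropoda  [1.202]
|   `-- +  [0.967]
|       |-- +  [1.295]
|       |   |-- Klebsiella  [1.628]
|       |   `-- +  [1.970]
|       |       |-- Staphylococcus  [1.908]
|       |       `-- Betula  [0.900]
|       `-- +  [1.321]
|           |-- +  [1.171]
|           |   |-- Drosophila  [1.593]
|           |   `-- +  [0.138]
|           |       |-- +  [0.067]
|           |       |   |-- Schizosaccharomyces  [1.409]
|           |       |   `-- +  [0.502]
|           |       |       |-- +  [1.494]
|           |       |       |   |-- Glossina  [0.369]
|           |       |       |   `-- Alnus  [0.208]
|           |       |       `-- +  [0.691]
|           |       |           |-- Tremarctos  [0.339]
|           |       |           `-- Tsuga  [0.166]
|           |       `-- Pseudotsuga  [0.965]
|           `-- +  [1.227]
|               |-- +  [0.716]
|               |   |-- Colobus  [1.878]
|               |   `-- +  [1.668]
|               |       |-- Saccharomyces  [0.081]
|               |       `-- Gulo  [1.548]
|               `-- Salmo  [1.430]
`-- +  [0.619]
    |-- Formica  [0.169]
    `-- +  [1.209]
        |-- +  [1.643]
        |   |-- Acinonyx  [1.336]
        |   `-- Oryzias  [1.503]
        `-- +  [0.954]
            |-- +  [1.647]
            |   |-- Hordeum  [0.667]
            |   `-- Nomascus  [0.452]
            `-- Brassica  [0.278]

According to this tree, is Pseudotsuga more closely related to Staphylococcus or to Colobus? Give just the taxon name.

Colobus

The MRCA of Pseudotsuga and Colobus subtends ((Drosophila,((Schizosaccharomyces,((Glossina,Alnus),(Tremarctos,Tsuga))),Pseudotsuga)),((Colobus,(Saccharomyces,Gulo)),Salmo)) (11 taxa).
The MRCA of Pseudotsuga and Staphylococcus subtends ((Klebsiella,(Staphylococcus,Betula)),((Drosophila,((Schizosaccharomyces,((Glossina,Alnus),(Tremarctos,Tsuga))),Pseudotsuga)),((Colobus,(Saccharomyces,Gulo)),Salmo))) (14 taxa).
The first is nested inside the second, so Pseudotsuga shares a more recent common ancestor with Colobus.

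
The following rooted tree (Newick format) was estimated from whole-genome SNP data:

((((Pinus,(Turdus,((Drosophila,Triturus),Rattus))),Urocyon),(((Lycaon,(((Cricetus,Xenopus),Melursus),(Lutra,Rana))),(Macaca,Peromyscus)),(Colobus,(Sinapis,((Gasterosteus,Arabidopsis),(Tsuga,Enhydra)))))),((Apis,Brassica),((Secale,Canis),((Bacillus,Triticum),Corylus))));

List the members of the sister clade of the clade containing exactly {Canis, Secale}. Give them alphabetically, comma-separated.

Bacillus, Corylus, Triticum

The clade containing exactly {Canis, Secale} attaches to the tree at the node subtending ((Secale,Canis),((Bacillus,Triticum),Corylus)).
The other lineage descending from that same node — the sister group — is ((Bacillus,Triticum),Corylus); its 3 tips in alphabetical order are the answer.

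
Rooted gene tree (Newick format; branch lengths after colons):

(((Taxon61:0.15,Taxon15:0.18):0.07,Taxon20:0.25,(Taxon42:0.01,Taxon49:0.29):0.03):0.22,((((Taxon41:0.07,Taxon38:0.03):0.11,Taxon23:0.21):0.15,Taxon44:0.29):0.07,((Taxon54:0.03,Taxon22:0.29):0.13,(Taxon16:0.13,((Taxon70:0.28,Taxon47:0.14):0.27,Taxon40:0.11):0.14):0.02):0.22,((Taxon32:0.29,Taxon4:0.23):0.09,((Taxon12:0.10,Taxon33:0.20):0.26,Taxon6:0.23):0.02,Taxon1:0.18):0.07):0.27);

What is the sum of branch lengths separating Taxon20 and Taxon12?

1.19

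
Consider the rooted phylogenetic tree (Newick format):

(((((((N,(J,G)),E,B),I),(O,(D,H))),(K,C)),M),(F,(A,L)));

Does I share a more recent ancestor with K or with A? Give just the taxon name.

The MRCA of I and K subtends (((((N,(J,G)),E,B),I),(O,(D,H))),(K,C)) (11 taxa).
The MRCA of I and A is the root, subtending the entire tree (15 taxa).
The first is nested inside the second, so I shares a more recent common ancestor with K.

K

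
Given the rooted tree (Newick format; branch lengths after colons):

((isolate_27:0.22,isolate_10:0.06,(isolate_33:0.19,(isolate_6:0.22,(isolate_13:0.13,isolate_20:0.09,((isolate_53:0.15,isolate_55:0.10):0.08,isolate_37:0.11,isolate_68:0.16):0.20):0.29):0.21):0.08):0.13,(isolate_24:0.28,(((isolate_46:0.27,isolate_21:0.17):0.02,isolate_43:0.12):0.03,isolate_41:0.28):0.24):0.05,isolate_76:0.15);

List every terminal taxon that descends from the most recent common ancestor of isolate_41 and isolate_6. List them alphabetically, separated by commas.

Tracing isolate_41: it sits inside (((isolate_46,isolate_21),isolate_43),isolate_41).
Tracing isolate_6: it sits inside (isolate_6,(isolate_13,isolate_20,((isolate_53,isolate_55),isolate_37,isolate_68))).
The smallest clade enclosing both is the whole tree (their MRCA is the root), so the answer is all 16 tips in alphabetical order.

isolate_10, isolate_13, isolate_20, isolate_21, isolate_24, isolate_27, isolate_33, isolate_37, isolate_41, isolate_43, isolate_46, isolate_53, isolate_55, isolate_6, isolate_68, isolate_76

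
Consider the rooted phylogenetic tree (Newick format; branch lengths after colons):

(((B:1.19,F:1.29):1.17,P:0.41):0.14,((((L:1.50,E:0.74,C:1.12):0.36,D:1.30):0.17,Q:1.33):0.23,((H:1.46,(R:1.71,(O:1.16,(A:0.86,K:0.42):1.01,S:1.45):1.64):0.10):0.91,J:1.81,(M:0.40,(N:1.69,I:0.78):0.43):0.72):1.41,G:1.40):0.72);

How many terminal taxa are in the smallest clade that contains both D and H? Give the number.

The MRCA of D and H is the node subtending ((((L,E,C),D),Q),((H,(R,(O,(A,K),S))),J,(M,(N,I))),G).
That clade contains 16 terminal taxa: A, C, D, E, G, H, I, J, K, L, M, N, O, Q, R, S.

16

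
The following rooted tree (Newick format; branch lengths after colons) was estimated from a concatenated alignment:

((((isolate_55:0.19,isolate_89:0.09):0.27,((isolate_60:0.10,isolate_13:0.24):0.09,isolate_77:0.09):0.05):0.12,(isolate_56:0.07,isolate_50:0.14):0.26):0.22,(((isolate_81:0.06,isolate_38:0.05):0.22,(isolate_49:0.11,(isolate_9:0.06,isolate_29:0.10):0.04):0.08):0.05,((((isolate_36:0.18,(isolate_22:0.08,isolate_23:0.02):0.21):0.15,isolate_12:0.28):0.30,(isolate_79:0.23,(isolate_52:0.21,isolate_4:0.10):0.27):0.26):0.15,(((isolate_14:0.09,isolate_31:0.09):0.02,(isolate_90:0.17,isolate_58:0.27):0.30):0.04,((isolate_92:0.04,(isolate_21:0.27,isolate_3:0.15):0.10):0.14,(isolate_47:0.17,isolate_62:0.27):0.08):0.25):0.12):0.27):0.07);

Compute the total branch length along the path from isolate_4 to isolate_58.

The path runs isolate_4 → … → MRCA → … → isolate_58; the MRCA is the node subtending ((((isolate_36,(isolate_22,isolate_23)),isolate_12),(isolate_79,(isolate_52,isolate_4))),(((isolate_14,isolate_31),(isolate_90,isolate_58)),((isolate_92,(isolate_21,isolate_3)),(isolate_47,isolate_62)))).
Branch lengths along that path: 0.10 + 0.27 + 0.26 + 0.15 + 0.12 + 0.04 + 0.30 + 0.27 = 1.51.

1.51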